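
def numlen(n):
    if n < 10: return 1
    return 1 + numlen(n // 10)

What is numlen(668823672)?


numlen(668823672) = 1 + numlen(66882367)
numlen(66882367) = 1 + numlen(6688236)
numlen(6688236) = 1 + numlen(668823)
numlen(668823) = 1 + numlen(66882)
numlen(66882) = 1 + numlen(6688)
numlen(6688) = 1 + numlen(668)
numlen(668) = 1 + numlen(66)
numlen(66) = 1 + numlen(6)
numlen(6) = 1  (base case: 6 < 10)
Unwinding: 1 + 1 + 1 + 1 + 1 + 1 + 1 + 1 + 1 = 9

9


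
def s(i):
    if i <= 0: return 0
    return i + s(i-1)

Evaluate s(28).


s(28)
= 28 + 27 + 26 + 25 + 24 + 23 + 22 + 21 + 20 + 19 + 18 + 17 + 16 + 15 + 14 + 13 + 12 + 11 + 10 + 9 + 8 + 7 + 6 + 5 + 4 + 3 + 2 + 1 + s(0)
= 28 + 27 + 26 + 25 + 24 + 23 + 22 + 21 + 20 + 19 + 18 + 17 + 16 + 15 + 14 + 13 + 12 + 11 + 10 + 9 + 8 + 7 + 6 + 5 + 4 + 3 + 2 + 1 + 0
= 406

406


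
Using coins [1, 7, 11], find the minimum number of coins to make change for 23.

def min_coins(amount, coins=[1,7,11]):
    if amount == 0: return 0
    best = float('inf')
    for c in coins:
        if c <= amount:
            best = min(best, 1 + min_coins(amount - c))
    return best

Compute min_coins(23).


Building up with DP:
min_coins(0) = 0
min_coins(1) = min(1+min_coins(0)=1+0=1) = 1
min_coins(2) = min(1+min_coins(1)=1+1=2) = 2
min_coins(3) = min(1+min_coins(2)=1+2=3) = 3
min_coins(4) = min(1+min_coins(3)=1+3=4) = 4
min_coins(5) = min(1+min_coins(4)=1+4=5) = 5
min_coins(6) = min(1+min_coins(5)=1+5=6) = 6
min_coins(7) = min(1+min_coins(6)=1+6=7, 1+min_coins(0)=1+0=1) = 1
min_coins(8) = min(1+min_coins(7)=1+1=2, 1+min_coins(1)=1+1=2) = 2
min_coins(9) = min(1+min_coins(8)=1+2=3, 1+min_coins(2)=1+2=3) = 3
min_coins(10) = min(1+min_coins(9)=1+3=4, 1+min_coins(3)=1+3=4) = 4
min_coins(11) = min(1+min_coins(10)=1+4=5, 1+min_coins(4)=1+4=5, 1+min_coins(0)=1+0=1) = 1
min_coins(12) = min(1+min_coins(11)=1+1=2, 1+min_coins(5)=1+5=6, 1+min_coins(1)=1+1=2) = 2
min_coins(13) = min(1+min_coins(12)=1+2=3, 1+min_coins(6)=1+6=7, 1+min_coins(2)=1+2=3) = 3
min_coins(14) = min(1+min_coins(13)=1+3=4, 1+min_coins(7)=1+1=2, 1+min_coins(3)=1+3=4) = 2
min_coins(15) = min(1+min_coins(14)=1+2=3, 1+min_coins(8)=1+2=3, 1+min_coins(4)=1+4=5) = 3
min_coins(16) = min(1+min_coins(15)=1+3=4, 1+min_coins(9)=1+3=4, 1+min_coins(5)=1+5=6) = 4
min_coins(17) = min(1+min_coins(16)=1+4=5, 1+min_coins(10)=1+4=5, 1+min_coins(6)=1+6=7) = 5
min_coins(18) = min(1+min_coins(17)=1+5=6, 1+min_coins(11)=1+1=2, 1+min_coins(7)=1+1=2) = 2
min_coins(19) = min(1+min_coins(18)=1+2=3, 1+min_coins(12)=1+2=3, 1+min_coins(8)=1+2=3) = 3
min_coins(20) = min(1+min_coins(19)=1+3=4, 1+min_coins(13)=1+3=4, 1+min_coins(9)=1+3=4) = 4
min_coins(21) = min(1+min_coins(20)=1+4=5, 1+min_coins(14)=1+2=3, 1+min_coins(10)=1+4=5) = 3
min_coins(22) = min(1+min_coins(21)=1+3=4, 1+min_coins(15)=1+3=4, 1+min_coins(11)=1+1=2) = 2
min_coins(23) = min(1+min_coins(22)=1+2=3, 1+min_coins(16)=1+4=5, 1+min_coins(12)=1+2=3) = 3

3


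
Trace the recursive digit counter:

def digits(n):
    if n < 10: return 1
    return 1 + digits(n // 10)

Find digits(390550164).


digits(390550164) = 1 + digits(39055016)
digits(39055016) = 1 + digits(3905501)
digits(3905501) = 1 + digits(390550)
digits(390550) = 1 + digits(39055)
digits(39055) = 1 + digits(3905)
digits(3905) = 1 + digits(390)
digits(390) = 1 + digits(39)
digits(39) = 1 + digits(3)
digits(3) = 1  (base case: 3 < 10)
Unwinding: 1 + 1 + 1 + 1 + 1 + 1 + 1 + 1 + 1 = 9

9


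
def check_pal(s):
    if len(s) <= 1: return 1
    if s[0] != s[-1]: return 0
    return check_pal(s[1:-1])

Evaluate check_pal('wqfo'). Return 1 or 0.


check_pal('wqfo'): s[0]='w' != s[-1]='o' -> return 0
Result: 0 (not a palindrome)

0


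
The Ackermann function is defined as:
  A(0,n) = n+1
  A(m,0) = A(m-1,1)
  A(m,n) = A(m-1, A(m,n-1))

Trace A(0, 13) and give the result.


A(0, 13) = 14
Result: A(0, 13) = 14

14


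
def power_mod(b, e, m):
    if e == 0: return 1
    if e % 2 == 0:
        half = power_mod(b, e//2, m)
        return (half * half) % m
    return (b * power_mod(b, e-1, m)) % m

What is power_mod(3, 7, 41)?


power_mod(3, 7, 41): e is odd, compute power_mod(3, 6, 41)
  power_mod(3, 6, 41): e is even, compute power_mod(3, 3, 41)
    power_mod(3, 3, 41): e is odd, compute power_mod(3, 2, 41)
      power_mod(3, 2, 41): e is even, compute power_mod(3, 1, 41)
        power_mod(3, 1, 41): e is odd, compute power_mod(3, 0, 41)
          power_mod(3, 0, 41) = 1
        (3 * 1) % 41 = 3
      half=3, (3*3) % 41 = 9
    (3 * 9) % 41 = 27
  half=27, (27*27) % 41 = 32
(3 * 32) % 41 = 14

14


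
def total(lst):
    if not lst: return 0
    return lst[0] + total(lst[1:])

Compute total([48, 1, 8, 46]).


total([48, 1, 8, 46]) = 48 + total([1, 8, 46])
total([1, 8, 46]) = 1 + total([8, 46])
total([8, 46]) = 8 + total([46])
total([46]) = 46 + total([])
total([]) = 0  (base case)
Total: 48 + 1 + 8 + 46 + 0 = 103

103


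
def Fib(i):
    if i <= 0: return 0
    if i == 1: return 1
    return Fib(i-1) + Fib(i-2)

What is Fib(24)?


Computing Fib(24) bottom-up:
Fib(0) = 0
Fib(1) = 1
Fib(2) = Fib(1) + Fib(0) = 1 + 0 = 1
Fib(3) = Fib(2) + Fib(1) = 1 + 1 = 2
Fib(4) = Fib(3) + Fib(2) = 2 + 1 = 3
Fib(5) = Fib(4) + Fib(3) = 3 + 2 = 5
Fib(6) = Fib(5) + Fib(4) = 5 + 3 = 8
Fib(7) = Fib(6) + Fib(5) = 8 + 5 = 13
Fib(8) = Fib(7) + Fib(6) = 13 + 8 = 21
Fib(9) = Fib(8) + Fib(7) = 21 + 13 = 34
Fib(10) = Fib(9) + Fib(8) = 34 + 21 = 55
Fib(11) = Fib(10) + Fib(9) = 55 + 34 = 89
Fib(12) = Fib(11) + Fib(10) = 89 + 55 = 144
Fib(13) = Fib(12) + Fib(11) = 144 + 89 = 233
Fib(14) = Fib(13) + Fib(12) = 233 + 144 = 377
Fib(15) = Fib(14) + Fib(13) = 377 + 233 = 610
Fib(16) = Fib(15) + Fib(14) = 610 + 377 = 987
Fib(17) = Fib(16) + Fib(15) = 987 + 610 = 1597
Fib(18) = Fib(17) + Fib(16) = 1597 + 987 = 2584
Fib(19) = Fib(18) + Fib(17) = 2584 + 1597 = 4181
Fib(20) = Fib(19) + Fib(18) = 4181 + 2584 = 6765
Fib(21) = Fib(20) + Fib(19) = 6765 + 4181 = 10946
Fib(22) = Fib(21) + Fib(20) = 10946 + 6765 = 17711
Fib(23) = Fib(22) + Fib(21) = 17711 + 10946 = 28657
Fib(24) = Fib(23) + Fib(22) = 28657 + 17711 = 46368

46368


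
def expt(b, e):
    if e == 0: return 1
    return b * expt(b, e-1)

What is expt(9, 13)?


expt(9, 13)
= 9 * expt(9, 12)
= 9 * 9 * expt(9, 11)
= 9 * 9 * 9 * expt(9, 10)
= 9 * 9 * 9 * 9 * expt(9, 9)
= 9 * 9 * 9 * 9 * 9 * expt(9, 8)
= 9 * 9 * 9 * 9 * 9 * 9 * expt(9, 7)
= 9 * 9 * 9 * 9 * 9 * 9 * 9 * expt(9, 6)
= 9 * 9 * 9 * 9 * 9 * 9 * 9 * 9 * expt(9, 5)
= 9 * 9 * 9 * 9 * 9 * 9 * 9 * 9 * 9 * expt(9, 4)
= 9 * 9 * 9 * 9 * 9 * 9 * 9 * 9 * 9 * 9 * expt(9, 3)
= 9 * 9 * 9 * 9 * 9 * 9 * 9 * 9 * 9 * 9 * 9 * expt(9, 2)
= 9 * 9 * 9 * 9 * 9 * 9 * 9 * 9 * 9 * 9 * 9 * 9 * expt(9, 1)
= 9 * 9 * 9 * 9 * 9 * 9 * 9 * 9 * 9 * 9 * 9 * 9 * 9 * expt(9, 0)
= 9 * 9 * 9 * 9 * 9 * 9 * 9 * 9 * 9 * 9 * 9 * 9 * 9 * 1
= 2541865828329

2541865828329


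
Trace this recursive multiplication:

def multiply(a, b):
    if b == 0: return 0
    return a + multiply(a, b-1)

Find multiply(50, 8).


multiply(50, 8) = 50 + multiply(50, 7)
multiply(50, 7) = 50 + multiply(50, 6)
multiply(50, 6) = 50 + multiply(50, 5)
multiply(50, 5) = 50 + multiply(50, 4)
multiply(50, 4) = 50 + multiply(50, 3)
multiply(50, 3) = 50 + multiply(50, 2)
multiply(50, 2) = 50 + multiply(50, 1)
multiply(50, 1) = 50 + multiply(50, 0)
multiply(50, 0) = 0  (base case)
Total: 50 + 50 + 50 + 50 + 50 + 50 + 50 + 50 + 0 = 400

400


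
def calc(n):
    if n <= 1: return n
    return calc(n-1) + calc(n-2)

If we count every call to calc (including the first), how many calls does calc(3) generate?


Let C(n) = total calls for calc(n)
C(0) = 1, C(1) = 1
C(2) = 1 + C(1) + C(0) = 1 + 1 + 1 = 3
C(3) = 1 + C(2) + C(1) = 1 + 3 + 1 = 5

5


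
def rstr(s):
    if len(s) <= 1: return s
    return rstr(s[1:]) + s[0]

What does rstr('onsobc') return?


rstr('onsobc') = rstr('nsobc') + 'o'
rstr('nsobc') = rstr('sobc') + 'n'
rstr('sobc') = rstr('obc') + 's'
rstr('obc') = rstr('bc') + 'o'
rstr('bc') = rstr('c') + 'b'
rstr('c') = 'c'  (base case)
Concatenating: 'c' + 'b' + 'o' + 's' + 'n' + 'o' = 'cbosno'

cbosno


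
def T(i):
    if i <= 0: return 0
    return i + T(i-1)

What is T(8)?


T(8)
= 8 + 7 + 6 + 5 + 4 + 3 + 2 + 1 + T(0)
= 8 + 7 + 6 + 5 + 4 + 3 + 2 + 1 + 0
= 36

36


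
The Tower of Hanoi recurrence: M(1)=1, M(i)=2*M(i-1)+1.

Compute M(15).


M(15) = 2 * M(14) + 1
M(14) = 2 * M(13) + 1
M(13) = 2 * M(12) + 1
M(12) = 2 * M(11) + 1
M(11) = 2 * M(10) + 1
M(10) = 2 * M(9) + 1
M(9) = 2 * M(8) + 1
M(8) = 2 * M(7) + 1
M(7) = 2 * M(6) + 1
M(6) = 2 * M(5) + 1
M(5) = 2 * M(4) + 1
M(4) = 2 * M(3) + 1
M(3) = 2 * M(2) + 1
M(2) = 2 * M(1) + 1
M(1) = 1  (base case)
M(2) = 2 * 1 + 1 = 3
M(3) = 2 * 3 + 1 = 7
M(4) = 2 * 7 + 1 = 15
M(5) = 2 * 15 + 1 = 31
M(6) = 2 * 31 + 1 = 63
M(7) = 2 * 63 + 1 = 127
M(8) = 2 * 127 + 1 = 255
M(9) = 2 * 255 + 1 = 511
M(10) = 2 * 511 + 1 = 1023
M(11) = 2 * 1023 + 1 = 2047
M(12) = 2 * 2047 + 1 = 4095
M(13) = 2 * 4095 + 1 = 8191
M(14) = 2 * 8191 + 1 = 16383
M(15) = 2 * 16383 + 1 = 32767

32767


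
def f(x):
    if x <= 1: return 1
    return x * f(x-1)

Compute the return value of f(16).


f(16)
= 16 * f(15)
= 16 * 15 * f(14)
= 16 * 15 * 14 * f(13)
= 16 * 15 * 14 * 13 * f(12)
= 16 * 15 * 14 * 13 * 12 * f(11)
= 16 * 15 * 14 * 13 * 12 * 11 * f(10)
= 16 * 15 * 14 * 13 * 12 * 11 * 10 * f(9)
= 16 * 15 * 14 * 13 * 12 * 11 * 10 * 9 * f(8)
= 16 * 15 * 14 * 13 * 12 * 11 * 10 * 9 * 8 * f(7)
= 16 * 15 * 14 * 13 * 12 * 11 * 10 * 9 * 8 * 7 * f(6)
= 16 * 15 * 14 * 13 * 12 * 11 * 10 * 9 * 8 * 7 * 6 * f(5)
= 16 * 15 * 14 * 13 * 12 * 11 * 10 * 9 * 8 * 7 * 6 * 5 * f(4)
= 16 * 15 * 14 * 13 * 12 * 11 * 10 * 9 * 8 * 7 * 6 * 5 * 4 * f(3)
= 16 * 15 * 14 * 13 * 12 * 11 * 10 * 9 * 8 * 7 * 6 * 5 * 4 * 3 * f(2)
= 16 * 15 * 14 * 13 * 12 * 11 * 10 * 9 * 8 * 7 * 6 * 5 * 4 * 3 * 2 * f(1)
= 16 * 15 * 14 * 13 * 12 * 11 * 10 * 9 * 8 * 7 * 6 * 5 * 4 * 3 * 2 * 1
= 20922789888000

20922789888000


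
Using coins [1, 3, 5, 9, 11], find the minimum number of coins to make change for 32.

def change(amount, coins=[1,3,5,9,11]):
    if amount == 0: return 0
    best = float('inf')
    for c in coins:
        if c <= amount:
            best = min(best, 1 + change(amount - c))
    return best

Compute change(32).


Building up with DP:
change(0) = 0
change(1) = min(1+change(0)=1+0=1) = 1
change(2) = min(1+change(1)=1+1=2) = 2
change(3) = min(1+change(2)=1+2=3, 1+change(0)=1+0=1) = 1
change(4) = min(1+change(3)=1+1=2, 1+change(1)=1+1=2) = 2
change(5) = min(1+change(4)=1+2=3, 1+change(2)=1+2=3, 1+change(0)=1+0=1) = 1
change(6) = min(1+change(5)=1+1=2, 1+change(3)=1+1=2, 1+change(1)=1+1=2) = 2
change(7) = min(1+change(6)=1+2=3, 1+change(4)=1+2=3, 1+change(2)=1+2=3) = 3
change(8) = min(1+change(7)=1+3=4, 1+change(5)=1+1=2, 1+change(3)=1+1=2) = 2
change(9) = min(1+change(8)=1+2=3, 1+change(6)=1+2=3, 1+change(4)=1+2=3, 1+change(0)=1+0=1) = 1
change(10) = min(1+change(9)=1+1=2, 1+change(7)=1+3=4, 1+change(5)=1+1=2, 1+change(1)=1+1=2) = 2
change(11) = min(1+change(10)=1+2=3, 1+change(8)=1+2=3, 1+change(6)=1+2=3, 1+change(2)=1+2=3, 1+change(0)=1+0=1) = 1
change(12) = min(1+change(11)=1+1=2, 1+change(9)=1+1=2, 1+change(7)=1+3=4, 1+change(3)=1+1=2, 1+change(1)=1+1=2) = 2
change(13) = min(1+change(12)=1+2=3, 1+change(10)=1+2=3, 1+change(8)=1+2=3, 1+change(4)=1+2=3, 1+change(2)=1+2=3) = 3
change(14) = min(1+change(13)=1+3=4, 1+change(11)=1+1=2, 1+change(9)=1+1=2, 1+change(5)=1+1=2, 1+change(3)=1+1=2) = 2
change(15) = min(1+change(14)=1+2=3, 1+change(12)=1+2=3, 1+change(10)=1+2=3, 1+change(6)=1+2=3, 1+change(4)=1+2=3) = 3
change(16) = min(1+change(15)=1+3=4, 1+change(13)=1+3=4, 1+change(11)=1+1=2, 1+change(7)=1+3=4, 1+change(5)=1+1=2) = 2
change(17) = min(1+change(16)=1+2=3, 1+change(14)=1+2=3, 1+change(12)=1+2=3, 1+change(8)=1+2=3, 1+change(6)=1+2=3) = 3
change(18) = min(1+change(17)=1+3=4, 1+change(15)=1+3=4, 1+change(13)=1+3=4, 1+change(9)=1+1=2, 1+change(7)=1+3=4) = 2
change(19) = min(1+change(18)=1+2=3, 1+change(16)=1+2=3, 1+change(14)=1+2=3, 1+change(10)=1+2=3, 1+change(8)=1+2=3) = 3
change(20) = min(1+change(19)=1+3=4, 1+change(17)=1+3=4, 1+change(15)=1+3=4, 1+change(11)=1+1=2, 1+change(9)=1+1=2) = 2
change(21) = min(1+change(20)=1+2=3, 1+change(18)=1+2=3, 1+change(16)=1+2=3, 1+change(12)=1+2=3, 1+change(10)=1+2=3) = 3
change(22) = min(1+change(21)=1+3=4, 1+change(19)=1+3=4, 1+change(17)=1+3=4, 1+change(13)=1+3=4, 1+change(11)=1+1=2) = 2
change(23) = min(1+change(22)=1+2=3, 1+change(20)=1+2=3, 1+change(18)=1+2=3, 1+change(14)=1+2=3, 1+change(12)=1+2=3) = 3
change(24) = min(1+change(23)=1+3=4, 1+change(21)=1+3=4, 1+change(19)=1+3=4, 1+change(15)=1+3=4, 1+change(13)=1+3=4) = 4
change(25) = min(1+change(24)=1+4=5, 1+change(22)=1+2=3, 1+change(20)=1+2=3, 1+change(16)=1+2=3, 1+change(14)=1+2=3) = 3
change(26) = min(1+change(25)=1+3=4, 1+change(23)=1+3=4, 1+change(21)=1+3=4, 1+change(17)=1+3=4, 1+change(15)=1+3=4) = 4
change(27) = min(1+change(26)=1+4=5, 1+change(24)=1+4=5, 1+change(22)=1+2=3, 1+change(18)=1+2=3, 1+change(16)=1+2=3) = 3
change(28) = min(1+change(27)=1+3=4, 1+change(25)=1+3=4, 1+change(23)=1+3=4, 1+change(19)=1+3=4, 1+change(17)=1+3=4) = 4
change(29) = min(1+change(28)=1+4=5, 1+change(26)=1+4=5, 1+change(24)=1+4=5, 1+change(20)=1+2=3, 1+change(18)=1+2=3) = 3
change(30) = min(1+change(29)=1+3=4, 1+change(27)=1+3=4, 1+change(25)=1+3=4, 1+change(21)=1+3=4, 1+change(19)=1+3=4) = 4
change(31) = min(1+change(30)=1+4=5, 1+change(28)=1+4=5, 1+change(26)=1+4=5, 1+change(22)=1+2=3, 1+change(20)=1+2=3) = 3
change(32) = min(1+change(31)=1+3=4, 1+change(29)=1+3=4, 1+change(27)=1+3=4, 1+change(23)=1+3=4, 1+change(21)=1+3=4) = 4

4


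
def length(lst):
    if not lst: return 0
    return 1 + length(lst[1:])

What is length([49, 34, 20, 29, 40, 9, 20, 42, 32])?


length([49, 34, 20, 29, 40, 9, 20, 42, 32]) = 1 + length([34, 20, 29, 40, 9, 20, 42, 32])
length([34, 20, 29, 40, 9, 20, 42, 32]) = 1 + length([20, 29, 40, 9, 20, 42, 32])
length([20, 29, 40, 9, 20, 42, 32]) = 1 + length([29, 40, 9, 20, 42, 32])
length([29, 40, 9, 20, 42, 32]) = 1 + length([40, 9, 20, 42, 32])
length([40, 9, 20, 42, 32]) = 1 + length([9, 20, 42, 32])
length([9, 20, 42, 32]) = 1 + length([20, 42, 32])
length([20, 42, 32]) = 1 + length([42, 32])
length([42, 32]) = 1 + length([32])
length([32]) = 1 + length([])
length([]) = 0  (base case)
Unwinding: 1 + 1 + 1 + 1 + 1 + 1 + 1 + 1 + 1 + 0 = 9

9


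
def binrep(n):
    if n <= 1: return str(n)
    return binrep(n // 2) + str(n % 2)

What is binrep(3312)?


binrep(3312) = binrep(1656) + '0'
binrep(1656) = binrep(828) + '0'
binrep(828) = binrep(414) + '0'
binrep(414) = binrep(207) + '0'
binrep(207) = binrep(103) + '1'
binrep(103) = binrep(51) + '1'
binrep(51) = binrep(25) + '1'
binrep(25) = binrep(12) + '1'
binrep(12) = binrep(6) + '0'
binrep(6) = binrep(3) + '0'
binrep(3) = binrep(1) + '1'
binrep(1) = '1'  (base case)
Concatenating: '1' + '1' + '0' + '0' + '1' + '1' + '1' + '1' + '0' + '0' + '0' + '0' = '110011110000'

110011110000


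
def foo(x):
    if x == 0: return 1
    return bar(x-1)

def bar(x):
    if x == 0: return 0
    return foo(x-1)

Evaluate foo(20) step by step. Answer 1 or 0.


foo(20) = bar(19)
bar(19) = foo(18)
foo(18) = bar(17)
bar(17) = foo(16)
foo(16) = bar(15)
bar(15) = foo(14)
foo(14) = bar(13)
bar(13) = foo(12)
foo(12) = bar(11)
bar(11) = foo(10)
foo(10) = bar(9)
bar(9) = foo(8)
foo(8) = bar(7)
bar(7) = foo(6)
foo(6) = bar(5)
bar(5) = foo(4)
foo(4) = bar(3)
bar(3) = foo(2)
foo(2) = bar(1)
bar(1) = foo(0)
foo(0) = 1  (base case)
Result: 1

1


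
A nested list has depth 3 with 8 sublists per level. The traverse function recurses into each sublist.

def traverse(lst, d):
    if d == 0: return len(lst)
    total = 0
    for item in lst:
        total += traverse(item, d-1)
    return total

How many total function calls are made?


At depth 0 (root): 1 call
At depth 1: each of 1 parents calls traverse on 8 children = 8 calls
At depth 2: each of 8 parents calls traverse on 8 children = 64 calls
At depth 3: each of 64 parents calls traverse on 8 children = 512 calls
Total: 1 + 8 + 64 + 512 = 585

585


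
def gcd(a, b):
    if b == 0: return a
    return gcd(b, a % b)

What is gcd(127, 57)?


gcd(127, 57) = gcd(57, 13)
gcd(57, 13) = gcd(13, 5)
gcd(13, 5) = gcd(5, 3)
gcd(5, 3) = gcd(3, 2)
gcd(3, 2) = gcd(2, 1)
gcd(2, 1) = gcd(1, 0)
gcd(1, 0) = 1  (base case)

1


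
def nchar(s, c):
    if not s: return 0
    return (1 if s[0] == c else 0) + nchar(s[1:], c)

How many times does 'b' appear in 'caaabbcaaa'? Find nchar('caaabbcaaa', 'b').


s[0]='c' != 'b' -> 0
s[0]='a' != 'b' -> 0
s[0]='a' != 'b' -> 0
s[0]='a' != 'b' -> 0
s[0]='b' == 'b' -> 1
s[0]='b' == 'b' -> 1
s[0]='c' != 'b' -> 0
s[0]='a' != 'b' -> 0
s[0]='a' != 'b' -> 0
s[0]='a' != 'b' -> 0
Sum: 0 + 0 + 0 + 0 + 1 + 1 + 0 + 0 + 0 + 0 = 2

2


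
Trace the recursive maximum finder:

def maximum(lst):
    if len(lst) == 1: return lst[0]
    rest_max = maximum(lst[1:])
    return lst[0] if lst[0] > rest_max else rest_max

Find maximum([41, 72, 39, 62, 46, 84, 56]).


maximum([41, 72, 39, 62, 46, 84, 56]): compare 41 with maximum([72, 39, 62, 46, 84, 56])
maximum([72, 39, 62, 46, 84, 56]): compare 72 with maximum([39, 62, 46, 84, 56])
maximum([39, 62, 46, 84, 56]): compare 39 with maximum([62, 46, 84, 56])
maximum([62, 46, 84, 56]): compare 62 with maximum([46, 84, 56])
maximum([46, 84, 56]): compare 46 with maximum([84, 56])
maximum([84, 56]): compare 84 with maximum([56])
maximum([56]) = 56  (base case)
Compare 84 with 56 -> 84
Compare 46 with 84 -> 84
Compare 62 with 84 -> 84
Compare 39 with 84 -> 84
Compare 72 with 84 -> 84
Compare 41 with 84 -> 84

84


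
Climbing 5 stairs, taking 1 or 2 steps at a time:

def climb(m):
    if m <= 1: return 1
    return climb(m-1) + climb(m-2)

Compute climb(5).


Building up from base cases:
climb(0) = 1
climb(1) = 1
climb(2) = climb(1) + climb(0) = 1 + 1 = 2
climb(3) = climb(2) + climb(1) = 2 + 1 = 3
climb(4) = climb(3) + climb(2) = 3 + 2 = 5
climb(5) = climb(4) + climb(3) = 5 + 3 = 8

8


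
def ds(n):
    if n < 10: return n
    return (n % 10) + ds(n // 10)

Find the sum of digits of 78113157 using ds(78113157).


ds(78113157) = 7 + ds(7811315)
ds(7811315) = 5 + ds(781131)
ds(781131) = 1 + ds(78113)
ds(78113) = 3 + ds(7811)
ds(7811) = 1 + ds(781)
ds(781) = 1 + ds(78)
ds(78) = 8 + ds(7)
ds(7) = 7  (base case)
Total: 7 + 5 + 1 + 3 + 1 + 1 + 8 + 7 = 33

33


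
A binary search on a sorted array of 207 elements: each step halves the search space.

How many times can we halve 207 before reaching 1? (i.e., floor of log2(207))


207 / 2 = 103
103 / 2 = 51
51 / 2 = 25
25 / 2 = 12
12 / 2 = 6
6 / 2 = 3
3 / 2 = 1
Reached 1 after 7 halvings

7


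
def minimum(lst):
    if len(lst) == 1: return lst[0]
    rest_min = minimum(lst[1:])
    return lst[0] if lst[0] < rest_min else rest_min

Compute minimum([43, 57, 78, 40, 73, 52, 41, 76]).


minimum([43, 57, 78, 40, 73, 52, 41, 76]): compare 43 with minimum([57, 78, 40, 73, 52, 41, 76])
minimum([57, 78, 40, 73, 52, 41, 76]): compare 57 with minimum([78, 40, 73, 52, 41, 76])
minimum([78, 40, 73, 52, 41, 76]): compare 78 with minimum([40, 73, 52, 41, 76])
minimum([40, 73, 52, 41, 76]): compare 40 with minimum([73, 52, 41, 76])
minimum([73, 52, 41, 76]): compare 73 with minimum([52, 41, 76])
minimum([52, 41, 76]): compare 52 with minimum([41, 76])
minimum([41, 76]): compare 41 with minimum([76])
minimum([76]) = 76  (base case)
Compare 41 with 76 -> 41
Compare 52 with 41 -> 41
Compare 73 with 41 -> 41
Compare 40 with 41 -> 40
Compare 78 with 40 -> 40
Compare 57 with 40 -> 40
Compare 43 with 40 -> 40

40


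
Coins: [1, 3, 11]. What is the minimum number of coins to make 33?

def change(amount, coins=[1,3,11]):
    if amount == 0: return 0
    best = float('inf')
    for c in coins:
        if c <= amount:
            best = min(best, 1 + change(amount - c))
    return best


Building up with DP:
change(0) = 0
change(1) = min(1+change(0)=1+0=1) = 1
change(2) = min(1+change(1)=1+1=2) = 2
change(3) = min(1+change(2)=1+2=3, 1+change(0)=1+0=1) = 1
change(4) = min(1+change(3)=1+1=2, 1+change(1)=1+1=2) = 2
change(5) = min(1+change(4)=1+2=3, 1+change(2)=1+2=3) = 3
change(6) = min(1+change(5)=1+3=4, 1+change(3)=1+1=2) = 2
change(7) = min(1+change(6)=1+2=3, 1+change(4)=1+2=3) = 3
change(8) = min(1+change(7)=1+3=4, 1+change(5)=1+3=4) = 4
change(9) = min(1+change(8)=1+4=5, 1+change(6)=1+2=3) = 3
change(10) = min(1+change(9)=1+3=4, 1+change(7)=1+3=4) = 4
change(11) = min(1+change(10)=1+4=5, 1+change(8)=1+4=5, 1+change(0)=1+0=1) = 1
change(12) = min(1+change(11)=1+1=2, 1+change(9)=1+3=4, 1+change(1)=1+1=2) = 2
change(13) = min(1+change(12)=1+2=3, 1+change(10)=1+4=5, 1+change(2)=1+2=3) = 3
change(14) = min(1+change(13)=1+3=4, 1+change(11)=1+1=2, 1+change(3)=1+1=2) = 2
change(15) = min(1+change(14)=1+2=3, 1+change(12)=1+2=3, 1+change(4)=1+2=3) = 3
change(16) = min(1+change(15)=1+3=4, 1+change(13)=1+3=4, 1+change(5)=1+3=4) = 4
change(17) = min(1+change(16)=1+4=5, 1+change(14)=1+2=3, 1+change(6)=1+2=3) = 3
change(18) = min(1+change(17)=1+3=4, 1+change(15)=1+3=4, 1+change(7)=1+3=4) = 4
change(19) = min(1+change(18)=1+4=5, 1+change(16)=1+4=5, 1+change(8)=1+4=5) = 5
change(20) = min(1+change(19)=1+5=6, 1+change(17)=1+3=4, 1+change(9)=1+3=4) = 4
change(21) = min(1+change(20)=1+4=5, 1+change(18)=1+4=5, 1+change(10)=1+4=5) = 5
change(22) = min(1+change(21)=1+5=6, 1+change(19)=1+5=6, 1+change(11)=1+1=2) = 2
change(23) = min(1+change(22)=1+2=3, 1+change(20)=1+4=5, 1+change(12)=1+2=3) = 3
change(24) = min(1+change(23)=1+3=4, 1+change(21)=1+5=6, 1+change(13)=1+3=4) = 4
change(25) = min(1+change(24)=1+4=5, 1+change(22)=1+2=3, 1+change(14)=1+2=3) = 3
change(26) = min(1+change(25)=1+3=4, 1+change(23)=1+3=4, 1+change(15)=1+3=4) = 4
change(27) = min(1+change(26)=1+4=5, 1+change(24)=1+4=5, 1+change(16)=1+4=5) = 5
change(28) = min(1+change(27)=1+5=6, 1+change(25)=1+3=4, 1+change(17)=1+3=4) = 4
change(29) = min(1+change(28)=1+4=5, 1+change(26)=1+4=5, 1+change(18)=1+4=5) = 5
change(30) = min(1+change(29)=1+5=6, 1+change(27)=1+5=6, 1+change(19)=1+5=6) = 6
change(31) = min(1+change(30)=1+6=7, 1+change(28)=1+4=5, 1+change(20)=1+4=5) = 5
change(32) = min(1+change(31)=1+5=6, 1+change(29)=1+5=6, 1+change(21)=1+5=6) = 6
change(33) = min(1+change(32)=1+6=7, 1+change(30)=1+6=7, 1+change(22)=1+2=3) = 3

3


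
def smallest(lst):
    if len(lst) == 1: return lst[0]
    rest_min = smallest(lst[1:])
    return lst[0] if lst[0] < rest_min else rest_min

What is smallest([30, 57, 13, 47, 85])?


smallest([30, 57, 13, 47, 85]): compare 30 with smallest([57, 13, 47, 85])
smallest([57, 13, 47, 85]): compare 57 with smallest([13, 47, 85])
smallest([13, 47, 85]): compare 13 with smallest([47, 85])
smallest([47, 85]): compare 47 with smallest([85])
smallest([85]) = 85  (base case)
Compare 47 with 85 -> 47
Compare 13 with 47 -> 13
Compare 57 with 13 -> 13
Compare 30 with 13 -> 13

13


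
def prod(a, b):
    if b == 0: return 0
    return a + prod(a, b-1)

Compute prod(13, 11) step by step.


prod(13, 11) = 13 + prod(13, 10)
prod(13, 10) = 13 + prod(13, 9)
prod(13, 9) = 13 + prod(13, 8)
prod(13, 8) = 13 + prod(13, 7)
prod(13, 7) = 13 + prod(13, 6)
prod(13, 6) = 13 + prod(13, 5)
prod(13, 5) = 13 + prod(13, 4)
prod(13, 4) = 13 + prod(13, 3)
prod(13, 3) = 13 + prod(13, 2)
prod(13, 2) = 13 + prod(13, 1)
prod(13, 1) = 13 + prod(13, 0)
prod(13, 0) = 0  (base case)
Total: 13 + 13 + 13 + 13 + 13 + 13 + 13 + 13 + 13 + 13 + 13 + 0 = 143

143


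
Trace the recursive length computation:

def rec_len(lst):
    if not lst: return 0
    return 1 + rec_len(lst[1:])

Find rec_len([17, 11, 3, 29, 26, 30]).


rec_len([17, 11, 3, 29, 26, 30]) = 1 + rec_len([11, 3, 29, 26, 30])
rec_len([11, 3, 29, 26, 30]) = 1 + rec_len([3, 29, 26, 30])
rec_len([3, 29, 26, 30]) = 1 + rec_len([29, 26, 30])
rec_len([29, 26, 30]) = 1 + rec_len([26, 30])
rec_len([26, 30]) = 1 + rec_len([30])
rec_len([30]) = 1 + rec_len([])
rec_len([]) = 0  (base case)
Unwinding: 1 + 1 + 1 + 1 + 1 + 1 + 0 = 6

6


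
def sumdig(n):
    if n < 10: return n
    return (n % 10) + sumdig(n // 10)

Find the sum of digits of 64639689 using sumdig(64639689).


sumdig(64639689) = 9 + sumdig(6463968)
sumdig(6463968) = 8 + sumdig(646396)
sumdig(646396) = 6 + sumdig(64639)
sumdig(64639) = 9 + sumdig(6463)
sumdig(6463) = 3 + sumdig(646)
sumdig(646) = 6 + sumdig(64)
sumdig(64) = 4 + sumdig(6)
sumdig(6) = 6  (base case)
Total: 9 + 8 + 6 + 9 + 3 + 6 + 4 + 6 = 51

51


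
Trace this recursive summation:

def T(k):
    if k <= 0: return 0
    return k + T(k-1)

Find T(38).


T(38)
= 38 + 37 + 36 + 35 + 34 + 33 + 32 + 31 + 30 + 29 + 28 + 27 + 26 + 25 + 24 + 23 + 22 + 21 + 20 + 19 + 18 + 17 + 16 + 15 + 14 + 13 + 12 + 11 + 10 + 9 + 8 + 7 + 6 + 5 + 4 + 3 + 2 + 1 + T(0)
= 38 + 37 + 36 + 35 + 34 + 33 + 32 + 31 + 30 + 29 + 28 + 27 + 26 + 25 + 24 + 23 + 22 + 21 + 20 + 19 + 18 + 17 + 16 + 15 + 14 + 13 + 12 + 11 + 10 + 9 + 8 + 7 + 6 + 5 + 4 + 3 + 2 + 1 + 0
= 741

741


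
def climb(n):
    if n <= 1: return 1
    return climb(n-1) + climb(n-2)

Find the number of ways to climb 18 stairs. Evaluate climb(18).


Building up from base cases:
climb(0) = 1
climb(1) = 1
climb(2) = climb(1) + climb(0) = 1 + 1 = 2
climb(3) = climb(2) + climb(1) = 2 + 1 = 3
climb(4) = climb(3) + climb(2) = 3 + 2 = 5
climb(5) = climb(4) + climb(3) = 5 + 3 = 8
climb(6) = climb(5) + climb(4) = 8 + 5 = 13
climb(7) = climb(6) + climb(5) = 13 + 8 = 21
climb(8) = climb(7) + climb(6) = 21 + 13 = 34
climb(9) = climb(8) + climb(7) = 34 + 21 = 55
climb(10) = climb(9) + climb(8) = 55 + 34 = 89
climb(11) = climb(10) + climb(9) = 89 + 55 = 144
climb(12) = climb(11) + climb(10) = 144 + 89 = 233
climb(13) = climb(12) + climb(11) = 233 + 144 = 377
climb(14) = climb(13) + climb(12) = 377 + 233 = 610
climb(15) = climb(14) + climb(13) = 610 + 377 = 987
climb(16) = climb(15) + climb(14) = 987 + 610 = 1597
climb(17) = climb(16) + climb(15) = 1597 + 987 = 2584
climb(18) = climb(17) + climb(16) = 2584 + 1597 = 4181

4181


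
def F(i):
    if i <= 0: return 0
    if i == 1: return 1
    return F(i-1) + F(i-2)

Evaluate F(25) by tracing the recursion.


Computing F(25) bottom-up:
F(0) = 0
F(1) = 1
F(2) = F(1) + F(0) = 1 + 0 = 1
F(3) = F(2) + F(1) = 1 + 1 = 2
F(4) = F(3) + F(2) = 2 + 1 = 3
F(5) = F(4) + F(3) = 3 + 2 = 5
F(6) = F(5) + F(4) = 5 + 3 = 8
F(7) = F(6) + F(5) = 8 + 5 = 13
F(8) = F(7) + F(6) = 13 + 8 = 21
F(9) = F(8) + F(7) = 21 + 13 = 34
F(10) = F(9) + F(8) = 34 + 21 = 55
F(11) = F(10) + F(9) = 55 + 34 = 89
F(12) = F(11) + F(10) = 89 + 55 = 144
F(13) = F(12) + F(11) = 144 + 89 = 233
F(14) = F(13) + F(12) = 233 + 144 = 377
F(15) = F(14) + F(13) = 377 + 233 = 610
F(16) = F(15) + F(14) = 610 + 377 = 987
F(17) = F(16) + F(15) = 987 + 610 = 1597
F(18) = F(17) + F(16) = 1597 + 987 = 2584
F(19) = F(18) + F(17) = 2584 + 1597 = 4181
F(20) = F(19) + F(18) = 4181 + 2584 = 6765
F(21) = F(20) + F(19) = 6765 + 4181 = 10946
F(22) = F(21) + F(20) = 10946 + 6765 = 17711
F(23) = F(22) + F(21) = 17711 + 10946 = 28657
F(24) = F(23) + F(22) = 28657 + 17711 = 46368
F(25) = F(24) + F(23) = 46368 + 28657 = 75025

75025


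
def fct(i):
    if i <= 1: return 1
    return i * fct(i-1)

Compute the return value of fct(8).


fct(8)
= 8 * fct(7)
= 8 * 7 * fct(6)
= 8 * 7 * 6 * fct(5)
= 8 * 7 * 6 * 5 * fct(4)
= 8 * 7 * 6 * 5 * 4 * fct(3)
= 8 * 7 * 6 * 5 * 4 * 3 * fct(2)
= 8 * 7 * 6 * 5 * 4 * 3 * 2 * fct(1)
= 8 * 7 * 6 * 5 * 4 * 3 * 2 * 1
= 40320

40320


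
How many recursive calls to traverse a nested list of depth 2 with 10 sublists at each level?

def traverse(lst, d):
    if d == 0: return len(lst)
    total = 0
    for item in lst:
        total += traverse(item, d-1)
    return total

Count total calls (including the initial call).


At depth 0 (root): 1 call
At depth 1: each of 1 parents calls traverse on 10 children = 10 calls
At depth 2: each of 10 parents calls traverse on 10 children = 100 calls
Total: 1 + 10 + 100 = 111

111


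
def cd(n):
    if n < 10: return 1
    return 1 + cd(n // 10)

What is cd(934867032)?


cd(934867032) = 1 + cd(93486703)
cd(93486703) = 1 + cd(9348670)
cd(9348670) = 1 + cd(934867)
cd(934867) = 1 + cd(93486)
cd(93486) = 1 + cd(9348)
cd(9348) = 1 + cd(934)
cd(934) = 1 + cd(93)
cd(93) = 1 + cd(9)
cd(9) = 1  (base case: 9 < 10)
Unwinding: 1 + 1 + 1 + 1 + 1 + 1 + 1 + 1 + 1 = 9

9


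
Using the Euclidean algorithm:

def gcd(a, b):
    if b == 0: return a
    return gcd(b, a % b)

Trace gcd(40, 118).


gcd(40, 118) = gcd(118, 40)
gcd(118, 40) = gcd(40, 38)
gcd(40, 38) = gcd(38, 2)
gcd(38, 2) = gcd(2, 0)
gcd(2, 0) = 2  (base case)

2


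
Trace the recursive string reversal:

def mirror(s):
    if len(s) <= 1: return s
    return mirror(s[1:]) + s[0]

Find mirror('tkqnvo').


mirror('tkqnvo') = mirror('kqnvo') + 't'
mirror('kqnvo') = mirror('qnvo') + 'k'
mirror('qnvo') = mirror('nvo') + 'q'
mirror('nvo') = mirror('vo') + 'n'
mirror('vo') = mirror('o') + 'v'
mirror('o') = 'o'  (base case)
Concatenating: 'o' + 'v' + 'n' + 'q' + 'k' + 't' = 'ovnqkt'

ovnqkt


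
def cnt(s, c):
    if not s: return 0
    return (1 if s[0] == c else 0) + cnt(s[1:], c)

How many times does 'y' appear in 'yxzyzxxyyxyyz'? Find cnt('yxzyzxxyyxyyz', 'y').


s[0]='y' == 'y' -> 1
s[0]='x' != 'y' -> 0
s[0]='z' != 'y' -> 0
s[0]='y' == 'y' -> 1
s[0]='z' != 'y' -> 0
s[0]='x' != 'y' -> 0
s[0]='x' != 'y' -> 0
s[0]='y' == 'y' -> 1
s[0]='y' == 'y' -> 1
s[0]='x' != 'y' -> 0
s[0]='y' == 'y' -> 1
s[0]='y' == 'y' -> 1
s[0]='z' != 'y' -> 0
Sum: 1 + 0 + 0 + 1 + 0 + 0 + 0 + 1 + 1 + 0 + 1 + 1 + 0 = 6

6


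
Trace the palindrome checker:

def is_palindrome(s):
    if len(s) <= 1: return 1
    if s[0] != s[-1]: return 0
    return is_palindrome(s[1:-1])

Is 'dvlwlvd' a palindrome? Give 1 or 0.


is_palindrome('dvlwlvd'): s[0]='d' == s[-1]='d' -> check is_palindrome('vlwlv')
is_palindrome('vlwlv'): s[0]='v' == s[-1]='v' -> check is_palindrome('lwl')
is_palindrome('lwl'): s[0]='l' == s[-1]='l' -> check is_palindrome('w')
is_palindrome('w'): len <= 1 -> return 1  (base case)
Result: 1 (palindrome)

1


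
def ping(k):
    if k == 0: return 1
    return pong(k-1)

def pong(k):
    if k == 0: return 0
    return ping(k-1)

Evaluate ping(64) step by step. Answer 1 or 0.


ping(64) = pong(63)
pong(63) = ping(62)
ping(62) = pong(61)
pong(61) = ping(60)
ping(60) = pong(59)
pong(59) = ping(58)
ping(58) = pong(57)
pong(57) = ping(56)
ping(56) = pong(55)
pong(55) = ping(54)
ping(54) = pong(53)
pong(53) = ping(52)
ping(52) = pong(51)
pong(51) = ping(50)
ping(50) = pong(49)
pong(49) = ping(48)
ping(48) = pong(47)
pong(47) = ping(46)
ping(46) = pong(45)
pong(45) = ping(44)
ping(44) = pong(43)
pong(43) = ping(42)
ping(42) = pong(41)
pong(41) = ping(40)
ping(40) = pong(39)
pong(39) = ping(38)
ping(38) = pong(37)
pong(37) = ping(36)
ping(36) = pong(35)
pong(35) = ping(34)
ping(34) = pong(33)
pong(33) = ping(32)
ping(32) = pong(31)
pong(31) = ping(30)
ping(30) = pong(29)
pong(29) = ping(28)
ping(28) = pong(27)
pong(27) = ping(26)
ping(26) = pong(25)
pong(25) = ping(24)
ping(24) = pong(23)
pong(23) = ping(22)
ping(22) = pong(21)
pong(21) = ping(20)
ping(20) = pong(19)
pong(19) = ping(18)
ping(18) = pong(17)
pong(17) = ping(16)
ping(16) = pong(15)
pong(15) = ping(14)
ping(14) = pong(13)
pong(13) = ping(12)
ping(12) = pong(11)
pong(11) = ping(10)
ping(10) = pong(9)
pong(9) = ping(8)
ping(8) = pong(7)
pong(7) = ping(6)
ping(6) = pong(5)
pong(5) = ping(4)
ping(4) = pong(3)
pong(3) = ping(2)
ping(2) = pong(1)
pong(1) = ping(0)
ping(0) = 1  (base case)
Result: 1

1


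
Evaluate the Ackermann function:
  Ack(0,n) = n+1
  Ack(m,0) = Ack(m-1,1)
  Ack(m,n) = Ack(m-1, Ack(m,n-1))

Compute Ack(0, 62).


Ack(0, 62) = 63
Result: Ack(0, 62) = 63

63


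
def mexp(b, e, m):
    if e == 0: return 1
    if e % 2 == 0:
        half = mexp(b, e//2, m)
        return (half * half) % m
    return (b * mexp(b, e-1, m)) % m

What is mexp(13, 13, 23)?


mexp(13, 13, 23): e is odd, compute mexp(13, 12, 23)
  mexp(13, 12, 23): e is even, compute mexp(13, 6, 23)
    mexp(13, 6, 23): e is even, compute mexp(13, 3, 23)
      mexp(13, 3, 23): e is odd, compute mexp(13, 2, 23)
        mexp(13, 2, 23): e is even, compute mexp(13, 1, 23)
          mexp(13, 1, 23): e is odd, compute mexp(13, 0, 23)
          mexp(13, 0, 23) = 1
          (13 * 1) % 23 = 13
        half=13, (13*13) % 23 = 8
      (13 * 8) % 23 = 12
    half=12, (12*12) % 23 = 6
  half=6, (6*6) % 23 = 13
(13 * 13) % 23 = 8

8


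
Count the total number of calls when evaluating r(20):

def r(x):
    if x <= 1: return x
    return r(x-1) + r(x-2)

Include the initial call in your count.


Let C(n) = total calls for r(n)
C(0) = 1, C(1) = 1
C(2) = 1 + C(1) + C(0) = 1 + 1 + 1 = 3
C(3) = 1 + C(2) + C(1) = 1 + 3 + 1 = 5
C(4) = 1 + C(3) + C(2) = 1 + 5 + 3 = 9
C(5) = 1 + C(4) + C(3) = 1 + 9 + 5 = 15
C(6) = 1 + C(5) + C(4) = 1 + 15 + 9 = 25
C(7) = 1 + C(6) + C(5) = 1 + 25 + 15 = 41
C(8) = 1 + C(7) + C(6) = 1 + 41 + 25 = 67
C(9) = 1 + C(8) + C(7) = 1 + 67 + 41 = 109
C(10) = 1 + C(9) + C(8) = 1 + 109 + 67 = 177
C(11) = 1 + C(10) + C(9) = 1 + 177 + 109 = 287
C(12) = 1 + C(11) + C(10) = 1 + 287 + 177 = 465
C(13) = 1 + C(12) + C(11) = 1 + 465 + 287 = 753
C(14) = 1 + C(13) + C(12) = 1 + 753 + 465 = 1219
C(15) = 1 + C(14) + C(13) = 1 + 1219 + 753 = 1973
C(16) = 1 + C(15) + C(14) = 1 + 1973 + 1219 = 3193
C(17) = 1 + C(16) + C(15) = 1 + 3193 + 1973 = 5167
C(18) = 1 + C(17) + C(16) = 1 + 5167 + 3193 = 8361
C(19) = 1 + C(18) + C(17) = 1 + 8361 + 5167 = 13529
C(20) = 1 + C(19) + C(18) = 1 + 13529 + 8361 = 21891

21891


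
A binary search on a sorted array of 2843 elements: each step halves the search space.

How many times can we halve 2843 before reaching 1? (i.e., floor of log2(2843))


2843 / 2 = 1421
1421 / 2 = 710
710 / 2 = 355
355 / 2 = 177
177 / 2 = 88
88 / 2 = 44
44 / 2 = 22
22 / 2 = 11
11 / 2 = 5
5 / 2 = 2
2 / 2 = 1
Reached 1 after 11 halvings

11


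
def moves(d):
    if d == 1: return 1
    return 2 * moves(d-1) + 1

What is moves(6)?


moves(6) = 2 * moves(5) + 1
moves(5) = 2 * moves(4) + 1
moves(4) = 2 * moves(3) + 1
moves(3) = 2 * moves(2) + 1
moves(2) = 2 * moves(1) + 1
moves(1) = 1  (base case)
moves(2) = 2 * 1 + 1 = 3
moves(3) = 2 * 3 + 1 = 7
moves(4) = 2 * 7 + 1 = 15
moves(5) = 2 * 15 + 1 = 31
moves(6) = 2 * 31 + 1 = 63

63


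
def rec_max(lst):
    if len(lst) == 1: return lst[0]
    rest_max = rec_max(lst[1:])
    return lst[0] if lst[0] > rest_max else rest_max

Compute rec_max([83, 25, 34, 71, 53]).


rec_max([83, 25, 34, 71, 53]): compare 83 with rec_max([25, 34, 71, 53])
rec_max([25, 34, 71, 53]): compare 25 with rec_max([34, 71, 53])
rec_max([34, 71, 53]): compare 34 with rec_max([71, 53])
rec_max([71, 53]): compare 71 with rec_max([53])
rec_max([53]) = 53  (base case)
Compare 71 with 53 -> 71
Compare 34 with 71 -> 71
Compare 25 with 71 -> 71
Compare 83 with 71 -> 83

83


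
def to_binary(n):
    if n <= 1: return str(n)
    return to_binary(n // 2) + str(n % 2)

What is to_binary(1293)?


to_binary(1293) = to_binary(646) + '1'
to_binary(646) = to_binary(323) + '0'
to_binary(323) = to_binary(161) + '1'
to_binary(161) = to_binary(80) + '1'
to_binary(80) = to_binary(40) + '0'
to_binary(40) = to_binary(20) + '0'
to_binary(20) = to_binary(10) + '0'
to_binary(10) = to_binary(5) + '0'
to_binary(5) = to_binary(2) + '1'
to_binary(2) = to_binary(1) + '0'
to_binary(1) = '1'  (base case)
Concatenating: '1' + '0' + '1' + '0' + '0' + '0' + '0' + '1' + '1' + '0' + '1' = '10100001101'

10100001101


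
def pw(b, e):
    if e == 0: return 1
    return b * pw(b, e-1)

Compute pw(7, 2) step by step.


pw(7, 2)
= 7 * pw(7, 1)
= 7 * 7 * pw(7, 0)
= 7 * 7 * 1
= 49

49


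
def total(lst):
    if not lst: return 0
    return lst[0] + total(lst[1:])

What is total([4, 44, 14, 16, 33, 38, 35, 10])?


total([4, 44, 14, 16, 33, 38, 35, 10]) = 4 + total([44, 14, 16, 33, 38, 35, 10])
total([44, 14, 16, 33, 38, 35, 10]) = 44 + total([14, 16, 33, 38, 35, 10])
total([14, 16, 33, 38, 35, 10]) = 14 + total([16, 33, 38, 35, 10])
total([16, 33, 38, 35, 10]) = 16 + total([33, 38, 35, 10])
total([33, 38, 35, 10]) = 33 + total([38, 35, 10])
total([38, 35, 10]) = 38 + total([35, 10])
total([35, 10]) = 35 + total([10])
total([10]) = 10 + total([])
total([]) = 0  (base case)
Total: 4 + 44 + 14 + 16 + 33 + 38 + 35 + 10 + 0 = 194

194


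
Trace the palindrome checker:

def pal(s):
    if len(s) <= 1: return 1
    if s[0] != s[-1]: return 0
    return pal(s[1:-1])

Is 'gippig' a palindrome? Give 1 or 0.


pal('gippig'): s[0]='g' == s[-1]='g' -> check pal('ippi')
pal('ippi'): s[0]='i' == s[-1]='i' -> check pal('pp')
pal('pp'): s[0]='p' == s[-1]='p' -> check pal('')
pal(''): len <= 1 -> return 1  (base case)
Result: 1 (palindrome)

1


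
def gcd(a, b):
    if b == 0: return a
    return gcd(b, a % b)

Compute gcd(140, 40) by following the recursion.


gcd(140, 40) = gcd(40, 20)
gcd(40, 20) = gcd(20, 0)
gcd(20, 0) = 20  (base case)

20


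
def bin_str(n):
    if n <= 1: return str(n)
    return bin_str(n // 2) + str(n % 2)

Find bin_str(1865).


bin_str(1865) = bin_str(932) + '1'
bin_str(932) = bin_str(466) + '0'
bin_str(466) = bin_str(233) + '0'
bin_str(233) = bin_str(116) + '1'
bin_str(116) = bin_str(58) + '0'
bin_str(58) = bin_str(29) + '0'
bin_str(29) = bin_str(14) + '1'
bin_str(14) = bin_str(7) + '0'
bin_str(7) = bin_str(3) + '1'
bin_str(3) = bin_str(1) + '1'
bin_str(1) = '1'  (base case)
Concatenating: '1' + '1' + '1' + '0' + '1' + '0' + '0' + '1' + '0' + '0' + '1' = '11101001001'

11101001001


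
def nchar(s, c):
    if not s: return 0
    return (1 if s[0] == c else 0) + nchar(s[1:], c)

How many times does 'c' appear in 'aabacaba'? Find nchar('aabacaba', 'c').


s[0]='a' != 'c' -> 0
s[0]='a' != 'c' -> 0
s[0]='b' != 'c' -> 0
s[0]='a' != 'c' -> 0
s[0]='c' == 'c' -> 1
s[0]='a' != 'c' -> 0
s[0]='b' != 'c' -> 0
s[0]='a' != 'c' -> 0
Sum: 0 + 0 + 0 + 0 + 1 + 0 + 0 + 0 = 1

1


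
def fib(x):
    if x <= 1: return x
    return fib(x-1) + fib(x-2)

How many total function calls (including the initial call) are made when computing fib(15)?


Let C(n) = total calls for fib(n)
C(0) = 1, C(1) = 1
C(2) = 1 + C(1) + C(0) = 1 + 1 + 1 = 3
C(3) = 1 + C(2) + C(1) = 1 + 3 + 1 = 5
C(4) = 1 + C(3) + C(2) = 1 + 5 + 3 = 9
C(5) = 1 + C(4) + C(3) = 1 + 9 + 5 = 15
C(6) = 1 + C(5) + C(4) = 1 + 15 + 9 = 25
C(7) = 1 + C(6) + C(5) = 1 + 25 + 15 = 41
C(8) = 1 + C(7) + C(6) = 1 + 41 + 25 = 67
C(9) = 1 + C(8) + C(7) = 1 + 67 + 41 = 109
C(10) = 1 + C(9) + C(8) = 1 + 109 + 67 = 177
C(11) = 1 + C(10) + C(9) = 1 + 177 + 109 = 287
C(12) = 1 + C(11) + C(10) = 1 + 287 + 177 = 465
C(13) = 1 + C(12) + C(11) = 1 + 465 + 287 = 753
C(14) = 1 + C(13) + C(12) = 1 + 753 + 465 = 1219
C(15) = 1 + C(14) + C(13) = 1 + 1219 + 753 = 1973

1973


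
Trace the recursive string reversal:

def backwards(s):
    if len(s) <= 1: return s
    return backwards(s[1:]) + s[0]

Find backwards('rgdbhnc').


backwards('rgdbhnc') = backwards('gdbhnc') + 'r'
backwards('gdbhnc') = backwards('dbhnc') + 'g'
backwards('dbhnc') = backwards('bhnc') + 'd'
backwards('bhnc') = backwards('hnc') + 'b'
backwards('hnc') = backwards('nc') + 'h'
backwards('nc') = backwards('c') + 'n'
backwards('c') = 'c'  (base case)
Concatenating: 'c' + 'n' + 'h' + 'b' + 'd' + 'g' + 'r' = 'cnhbdgr'

cnhbdgr


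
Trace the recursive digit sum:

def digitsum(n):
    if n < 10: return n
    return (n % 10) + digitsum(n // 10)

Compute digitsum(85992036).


digitsum(85992036) = 6 + digitsum(8599203)
digitsum(8599203) = 3 + digitsum(859920)
digitsum(859920) = 0 + digitsum(85992)
digitsum(85992) = 2 + digitsum(8599)
digitsum(8599) = 9 + digitsum(859)
digitsum(859) = 9 + digitsum(85)
digitsum(85) = 5 + digitsum(8)
digitsum(8) = 8  (base case)
Total: 6 + 3 + 0 + 2 + 9 + 9 + 5 + 8 = 42

42


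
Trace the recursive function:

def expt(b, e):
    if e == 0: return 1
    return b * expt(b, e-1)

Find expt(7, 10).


expt(7, 10)
= 7 * expt(7, 9)
= 7 * 7 * expt(7, 8)
= 7 * 7 * 7 * expt(7, 7)
= 7 * 7 * 7 * 7 * expt(7, 6)
= 7 * 7 * 7 * 7 * 7 * expt(7, 5)
= 7 * 7 * 7 * 7 * 7 * 7 * expt(7, 4)
= 7 * 7 * 7 * 7 * 7 * 7 * 7 * expt(7, 3)
= 7 * 7 * 7 * 7 * 7 * 7 * 7 * 7 * expt(7, 2)
= 7 * 7 * 7 * 7 * 7 * 7 * 7 * 7 * 7 * expt(7, 1)
= 7 * 7 * 7 * 7 * 7 * 7 * 7 * 7 * 7 * 7 * expt(7, 0)
= 7 * 7 * 7 * 7 * 7 * 7 * 7 * 7 * 7 * 7 * 1
= 282475249

282475249


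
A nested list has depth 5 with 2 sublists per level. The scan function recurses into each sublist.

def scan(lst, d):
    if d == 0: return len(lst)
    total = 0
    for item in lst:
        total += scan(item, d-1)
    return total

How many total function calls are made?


At depth 0 (root): 1 call
At depth 1: each of 1 parents calls scan on 2 children = 2 calls
At depth 2: each of 2 parents calls scan on 2 children = 4 calls
At depth 3: each of 4 parents calls scan on 2 children = 8 calls
At depth 4: each of 8 parents calls scan on 2 children = 16 calls
At depth 5: each of 16 parents calls scan on 2 children = 32 calls
Total: 1 + 2 + 4 + 8 + 16 + 32 = 63

63
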